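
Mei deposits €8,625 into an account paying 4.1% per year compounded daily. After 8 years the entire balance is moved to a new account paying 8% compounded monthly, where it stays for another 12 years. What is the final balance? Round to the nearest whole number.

After 8 years at 4.1%: 8,625 × 1.3881634013 ≈ 11,972.9093.
Then 12 years at 8%: 11,972.9093 × 2.6033892439 ≈ 31,170.1434.

€31,170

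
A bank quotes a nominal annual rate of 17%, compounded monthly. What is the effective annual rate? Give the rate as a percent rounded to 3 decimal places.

One year is 12 periods at 0.0141667 each: (1 + 0.0141667)^12 ≈ 1.183892.
EAR = 1.183892 − 1 ≈ 18.38917%.

18.389%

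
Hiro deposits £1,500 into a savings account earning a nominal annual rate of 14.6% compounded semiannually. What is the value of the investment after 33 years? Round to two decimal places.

£156,918.05

Periodic rate = 14.6%/2 = 0.073; periods = 2·33 = 66.
A = 1,500·(1 + 0.073)^66 ≈ 1,500·104.612034836 ≈ 156,918.0523.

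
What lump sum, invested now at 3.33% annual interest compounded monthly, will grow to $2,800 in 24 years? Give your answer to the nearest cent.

$1,260.52

Periodic rate = 3.33%/12 = 0.002775; 288 periods.
P = 2,800/(1 + 0.002775)^288 ≈ 2,800/2.221301215 ≈ 1,260.5224.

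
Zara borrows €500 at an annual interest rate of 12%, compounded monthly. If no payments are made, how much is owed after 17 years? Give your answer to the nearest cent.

Growth factor = (1 + 0.01)^204 ≈ 7.613077514.
A ≈ 500 × 7.613077514 ≈ 3,806.5388.

€3,806.54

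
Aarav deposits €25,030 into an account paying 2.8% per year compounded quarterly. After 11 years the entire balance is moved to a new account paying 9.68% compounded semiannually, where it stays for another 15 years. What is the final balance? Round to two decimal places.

After 11 years at 2.8%: 25,030 × 1.35924174579 ≈ 34,021.8209.
Then 15 years at 9.68%: 34,021.8209 × 4.12867186947 ≈ 140,464.9349.

€140,464.93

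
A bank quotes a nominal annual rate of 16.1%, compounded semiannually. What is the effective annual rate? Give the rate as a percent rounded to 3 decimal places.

EAR = (1 + 16.1%/2)^2 − 1 = (1 + 0.0805)^2 − 1.
(1 + 0.0805)^2 ≈ 1.16748, so EAR ≈ 16.74803%.

16.748%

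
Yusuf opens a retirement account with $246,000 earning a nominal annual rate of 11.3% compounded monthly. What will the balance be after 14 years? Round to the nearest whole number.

$1,187,885

Growth factor = (1 + 0.113/12)^168 ≈ 4.828799323235.
A ≈ 246,000 × 4.828799323235 ≈ 1,187,884.6335.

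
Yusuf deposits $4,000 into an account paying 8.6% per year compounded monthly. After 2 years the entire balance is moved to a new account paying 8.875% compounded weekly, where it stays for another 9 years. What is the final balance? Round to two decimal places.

Phase 1: 4,000·(1 + 0.086/12)^24 ≈ 4,747.7981.
Phase 2: 4,747.7981·(1 + 0.08875/52)^468 ≈ 10,546.0365.

$10,546.04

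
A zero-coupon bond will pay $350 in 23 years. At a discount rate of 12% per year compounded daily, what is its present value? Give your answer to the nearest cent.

$22.16

Periodic rate = 12%/365 = 0.000328767; 8395 periods.
P = 350/(1 + 0.12/365)^8395 ≈ 350/15.7926778 ≈ 22.1622.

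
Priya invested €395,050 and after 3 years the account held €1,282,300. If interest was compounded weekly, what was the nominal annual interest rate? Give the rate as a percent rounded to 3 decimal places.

39.395%

The 156-period growth factor is 1,282,300/395,050 = 3.24592.
r/52 = 3.24592^(1/156) − 1 ≈ 0.00757598, so r ≈ 52·0.00757598 = 39.39509%.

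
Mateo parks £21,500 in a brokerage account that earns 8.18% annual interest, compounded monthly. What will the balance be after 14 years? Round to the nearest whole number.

£67,314

Periodic rate = 8.18%/12 = 0.00681667; periods = 12·14 = 168.
A = 21,500·(1 + 0.0818/12)^168 ≈ 21,500·3.1308809683 ≈ 67,313.9408.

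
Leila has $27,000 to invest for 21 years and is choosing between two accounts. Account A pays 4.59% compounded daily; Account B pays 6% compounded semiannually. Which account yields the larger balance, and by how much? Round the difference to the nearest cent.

Account A growth factor: (1 + 0.0459/365)^7665 ≈ 2.6217430903; balance ≈ 70,787.0634.
Account B growth factor: (1 + 0.03)^42 ≈ 3.4606958935; balance ≈ 93,438.7891.
Account B is larger by 22,651.7257.

Account B, by $22,651.73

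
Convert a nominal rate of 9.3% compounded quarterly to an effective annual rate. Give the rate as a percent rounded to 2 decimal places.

9.63%

One year is 4 periods at 0.02325 each: (1 + 0.02325)^4 ≈ 1.096294.
EAR = 1.096294 − 1 ≈ 9.62939%.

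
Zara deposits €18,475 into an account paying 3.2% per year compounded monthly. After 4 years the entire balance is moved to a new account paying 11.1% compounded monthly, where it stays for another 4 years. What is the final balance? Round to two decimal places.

After 4 years at 3.2%: 18,475 × 1.1363593916 ≈ 20,994.2398.
Then 4 years at 11.1%: 20,994.2398 × 1.5557520716 ≈ 32,661.8320.

€32,661.83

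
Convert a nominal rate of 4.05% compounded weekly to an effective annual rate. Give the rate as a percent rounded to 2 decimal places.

One year is 52 periods at 0.000778846 each: (1 + 0.000778846)^52 ≈ 1.041315.
EAR = 1.041315 − 1 ≈ 4.13149%.

4.13%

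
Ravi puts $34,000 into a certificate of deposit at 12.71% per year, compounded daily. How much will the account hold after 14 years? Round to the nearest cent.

Growth factor = (1 + 0.1271/365)^5110 ≈ 5.92446425182.
A ≈ 34,000 × 5.92446425182 ≈ 201,431.7846.

$201,431.78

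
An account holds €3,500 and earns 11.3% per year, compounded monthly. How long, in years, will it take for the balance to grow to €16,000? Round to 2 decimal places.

13.51 years

We need (1 + 0.00941667)^(12t) = 4.5714, so 12t = ln 4.5714 / ln 1.009417 ≈ 162.1562.
t ≈ 162.1562/12 = 13.5130 years.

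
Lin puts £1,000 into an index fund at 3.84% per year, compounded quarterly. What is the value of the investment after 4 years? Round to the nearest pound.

Growth factor = (1 + 0.0096)^16 ≈ 1.165170473.
A ≈ 1,000 × 1.165170473 ≈ 1,165.1705.

£1,165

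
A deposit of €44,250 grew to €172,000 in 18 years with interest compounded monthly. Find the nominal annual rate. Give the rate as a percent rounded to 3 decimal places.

7.566%

The 216-period growth factor is 172,000/44,250 = 3.88701.
r/12 = 3.88701^(1/216) − 1 ≈ 0.00630516, so r ≈ 12·0.00630516 = 7.56619%.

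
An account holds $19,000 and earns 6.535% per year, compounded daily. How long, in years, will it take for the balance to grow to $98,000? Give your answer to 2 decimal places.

25.11 years

(1 + 0.000179041)^(365t) = 98,000/19,000 = 5.1579.
365t·ln(1 + 0.000179041) = ln(5.1579); 365t = 1.6405/0.000179025 ≈ 9163.6803.
t ≈ 25.1060 years.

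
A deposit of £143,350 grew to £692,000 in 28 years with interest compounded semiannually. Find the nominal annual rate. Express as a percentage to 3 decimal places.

5.702%

(1 + r/2)^56 = 692,000/143,350 = 4.82735.
1 + r/2 = 4.82735^(1/56) ≈ 1.028511, so r/2 ≈ 0.0285113.
r ≈ 2·0.0285113 = 5.70227%.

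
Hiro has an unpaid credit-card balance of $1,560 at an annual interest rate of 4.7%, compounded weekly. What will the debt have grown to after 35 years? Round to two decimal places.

Periodic rate = 4.7%/52 = 0.000903846; periods = 52·35 = 1820.
A = 1,560·(1 + 0.047/52)^1820 ≈ 1,560·5.177162023 ≈ 8,076.3728.

$8,076.37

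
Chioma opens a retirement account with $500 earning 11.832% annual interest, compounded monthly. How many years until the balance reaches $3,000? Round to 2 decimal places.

We need (1 + 0.00986)^(12t) = 6, so 12t = ln 6 / ln 1.00986 ≈ 182.6144.
t ≈ 182.6144/12 = 15.2179 years.

15.22 years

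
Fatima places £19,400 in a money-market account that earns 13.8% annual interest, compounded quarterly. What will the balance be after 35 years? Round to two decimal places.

Periodic rate = 13.8%/4 = 0.0345; periods = 4·35 = 140.
A = 19,400·(1 + 0.0345)^140 ≈ 19,400·115.4168720682 ≈ 2,239,087.3181.

£2,239,087.32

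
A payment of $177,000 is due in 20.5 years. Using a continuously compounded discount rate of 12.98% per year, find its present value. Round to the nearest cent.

$12,369.70

P = A·e^(−rt) = 177,000·e^(−2.6609).
e^(−2.6609) ≈ 0.0698852966656, so P ≈ 12,369.6975.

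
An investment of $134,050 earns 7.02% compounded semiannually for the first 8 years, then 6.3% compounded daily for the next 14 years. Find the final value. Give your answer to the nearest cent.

Phase 1: 134,050·(1 + 0.0351)^16 ≈ 232,800.4180.
Phase 2: 232,800.4180·(1 + 0.063/365)^5110 ≈ 562,339.2988.

$562,339.30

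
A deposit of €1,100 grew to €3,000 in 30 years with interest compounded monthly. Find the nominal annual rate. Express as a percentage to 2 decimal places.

3.35%

(1 + r/12)^360 = 3,000/1,100 = 2.72727.
1 + r/12 = 2.72727^(1/360) ≈ 1.002791, so r/12 ≈ 0.00279084.
r ≈ 12·0.00279084 = 3.34900%.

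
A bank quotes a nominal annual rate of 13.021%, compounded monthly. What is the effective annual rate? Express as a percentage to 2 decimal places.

13.83%

One year is 12 periods at 0.0108508 each: (1 + 0.0108508)^12 ≈ 1.138269.
EAR = 1.138269 − 1 ≈ 13.82689%.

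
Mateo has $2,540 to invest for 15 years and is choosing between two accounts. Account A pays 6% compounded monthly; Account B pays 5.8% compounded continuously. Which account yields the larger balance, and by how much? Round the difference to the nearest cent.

A: (1 + 0.005)^180 ≈ 2.454093562, so 2,540 × 2.454093562 ≈ 6,233.3976.
B: e^(0.058·15) = e^0.87 ≈ 2.386910854, so 2,540 × 2.386910854 ≈ 6,062.7536.
Difference ≈ 170.6441 in favor of A.

Account A, by $170.64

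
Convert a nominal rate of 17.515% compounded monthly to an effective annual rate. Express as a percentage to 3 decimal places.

18.992%

One year is 12 periods at 0.0145958 each: (1 + 0.0145958)^12 ≈ 1.189918.
EAR = 1.189918 − 1 ≈ 18.99176%.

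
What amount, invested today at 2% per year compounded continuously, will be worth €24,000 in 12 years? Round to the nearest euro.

P = A·e^(−rt) = 24,000·e^(−0.24).
e^(−0.24) ≈ 0.78662786107, so P ≈ 18,879.0687.

€18,879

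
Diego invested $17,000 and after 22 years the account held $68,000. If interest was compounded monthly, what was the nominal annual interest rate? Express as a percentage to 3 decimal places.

6.318%

(1 + r/12)^264 = 68,000/17,000 = 4.
1 + r/12 = 4^(1/264) ≈ 1.005265, so r/12 ≈ 0.00526493.
r ≈ 12·0.00526493 = 6.31791%.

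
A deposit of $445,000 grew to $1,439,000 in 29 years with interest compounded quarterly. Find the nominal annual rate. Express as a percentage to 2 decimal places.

4.07%

(1 + r/4)^116 = 1,439,000/445,000 = 3.23371.
1 + r/4 = 3.23371^(1/116) ≈ 1.010169, so r/4 ≈ 0.0101688.
r ≈ 4·0.0101688 = 4.06754%.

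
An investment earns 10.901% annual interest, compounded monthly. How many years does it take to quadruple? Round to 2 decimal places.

(1 + 0.00908417)^(12t) = 4.
12t = ln 4 / ln(1 + 0.00908417) ≈ 1.3863/0.00904315 ≈ 153.2977.
t ≈ 12.7748.

12.77 years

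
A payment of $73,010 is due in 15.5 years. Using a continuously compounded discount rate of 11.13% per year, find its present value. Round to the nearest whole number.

P = A·e^(−rt) = 73,010·e^(−1.72515).
e^(−1.72515) ≈ 0.17814632782, so P ≈ 13,006.4634.

$13,006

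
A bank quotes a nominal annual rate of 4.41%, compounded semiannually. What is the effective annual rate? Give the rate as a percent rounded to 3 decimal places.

EAR = (1 + 4.41%/2)^2 − 1 = (1 + 0.02205)^2 − 1.
(1 + 0.02205)^2 ≈ 1.044586, so EAR ≈ 4.45862%.

4.459%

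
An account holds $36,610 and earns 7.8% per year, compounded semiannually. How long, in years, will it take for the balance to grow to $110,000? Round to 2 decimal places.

14.38 years

We need (1 + 0.039)^(2t) = 3.0046, so 2t = ln 3.0046 / ln 1.039 ≈ 28.7558.
t ≈ 28.7558/2 = 14.3779 years.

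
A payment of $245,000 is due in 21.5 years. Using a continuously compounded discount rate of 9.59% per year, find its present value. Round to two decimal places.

P = A·e^(−rt) = 245,000·e^(−2.06185).
e^(−2.06185) ≈ 0.127218398022, so P ≈ 31,168.5075.

$31,168.51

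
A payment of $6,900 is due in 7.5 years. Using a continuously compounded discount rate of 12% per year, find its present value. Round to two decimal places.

P = A·e^(−rt) = 6,900·e^(−0.9).
e^(−0.9) ≈ 0.4065696597, so P ≈ 2,805.3307.

$2,805.33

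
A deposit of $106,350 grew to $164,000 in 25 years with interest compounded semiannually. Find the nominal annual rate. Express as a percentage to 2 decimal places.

1.74%

(1 + r/2)^50 = 164,000/106,350 = 1.54208.
1 + r/2 = 1.54208^(1/50) ≈ 1.0087, so r/2 ≈ 0.00870025.
r ≈ 2·0.00870025 = 1.74005%.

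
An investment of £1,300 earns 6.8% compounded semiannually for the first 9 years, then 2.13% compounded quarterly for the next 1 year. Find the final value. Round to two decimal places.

After 9 years at 6.8%: 1,300 × 1.825448973 ≈ 2,373.0837.
Then 1 years at 2.13%: 2,373.0837 × 1.021470739 ≈ 2,424.0355.

£2,424.04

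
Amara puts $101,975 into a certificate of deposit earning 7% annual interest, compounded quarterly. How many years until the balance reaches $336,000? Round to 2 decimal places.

We need (1 + 0.0175)^(4t) = 3.2949, so 4t = ln 3.2949 / ln 1.0175 ≈ 68.7307.
t ≈ 68.7307/4 = 17.1827 years.

17.18 years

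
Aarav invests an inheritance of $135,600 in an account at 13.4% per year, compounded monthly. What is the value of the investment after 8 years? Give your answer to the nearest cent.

Growth factor = (1 + 0.134/12)^96 ≈ 2.90391217658.
A ≈ 135,600 × 2.90391217658 ≈ 393,770.4911.

$393,770.49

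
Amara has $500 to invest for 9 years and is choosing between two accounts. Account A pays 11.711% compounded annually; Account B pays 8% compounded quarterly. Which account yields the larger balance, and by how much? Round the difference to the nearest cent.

Account A, by $334.73

A: (1 + 0.11711)^9 ≈ 2.709339667, so 500 × 2.709339667 ≈ 1,354.6698.
B: (1 + 0.02)^36 ≈ 2.039887344, so 500 × 2.039887344 ≈ 1,019.9437.
Difference ≈ 334.7262 in favor of A.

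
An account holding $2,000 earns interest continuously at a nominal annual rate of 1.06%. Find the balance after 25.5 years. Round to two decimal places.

A = P·e^(rt) = 2,000·e^(0.0106·25.5) = 2,000·e^0.2703.
e^0.2703 ≈ 1.310357499, so A ≈ 2,620.7150.

$2,620.71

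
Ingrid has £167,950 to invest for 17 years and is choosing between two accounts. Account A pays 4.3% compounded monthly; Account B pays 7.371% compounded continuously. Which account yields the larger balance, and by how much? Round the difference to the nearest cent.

Account B, by £239,602.55

Account A growth factor: (1 + 0.043/12)^204 ≈ 2.07444451044; balance ≈ 348,402.9555.
Account B growth factor: e^(0.07371·17) = e^1.25307 ≈ 3.50107477525; balance ≈ 588,005.5085.
Account B is larger by 239,602.5530.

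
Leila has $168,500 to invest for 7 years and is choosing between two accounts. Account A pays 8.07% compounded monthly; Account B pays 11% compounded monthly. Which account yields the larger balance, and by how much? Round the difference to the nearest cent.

A: (1 + 0.006725)^84 ≈ 1.75594820192, so 168,500 × 1.75594820192 ≈ 295,877.2720.
B: (1 + 0.11/12)^84 ≈ 2.15220361244, so 168,500 × 2.15220361244 ≈ 362,646.3087.
Difference ≈ 66,769.0367 in favor of B.

Account B, by $66,769.04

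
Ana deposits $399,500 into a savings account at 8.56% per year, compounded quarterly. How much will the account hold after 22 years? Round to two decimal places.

Growth factor = (1 + 0.0214)^88 ≈ 6.445180874842.
A ≈ 399,500 × 6.445180874842 ≈ 2,574,849.7595.

$2,574,849.76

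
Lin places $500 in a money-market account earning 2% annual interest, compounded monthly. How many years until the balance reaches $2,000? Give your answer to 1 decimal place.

(1 + 0.00166667)^(12t) = 2,000/500 = 4.
12t·ln(1 + 0.00166667) = ln(4); 12t = 1.3863/0.00166528 ≈ 832.4696.
t ≈ 69.3725 years.

69.4 years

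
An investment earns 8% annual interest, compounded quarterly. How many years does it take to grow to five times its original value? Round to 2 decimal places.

(1 + 0.02)^(4t) = 5.
4t = ln 5 / ln(1 + 0.02) ≈ 1.6094/0.0198026 ≈ 81.2740.
t ≈ 20.3185.

20.32 years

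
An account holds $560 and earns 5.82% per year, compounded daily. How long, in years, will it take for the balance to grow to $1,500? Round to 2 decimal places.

16.93 years

We need (1 + 0.000159452)^(365t) = 2.6786, so 365t = ln 2.6786 / ln 1.000159 ≈ 6179.6767.
t ≈ 6179.6767/365 = 16.9306 years.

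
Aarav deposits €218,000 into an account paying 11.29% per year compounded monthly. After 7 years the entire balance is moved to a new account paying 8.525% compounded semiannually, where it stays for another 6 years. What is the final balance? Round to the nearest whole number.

After 7 years at 11.29%: 218,000 × 2.19592957186 ≈ 478,712.6467.
Then 6 years at 8.525%: 478,712.6467 × 1.65020390482 ≈ 789,973.4788.

€789,973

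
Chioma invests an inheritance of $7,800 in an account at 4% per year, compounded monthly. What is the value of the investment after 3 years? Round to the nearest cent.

Growth factor = (1 + 0.04/12)^36 ≈ 1.127271875.
A ≈ 7,800 × 1.127271875 ≈ 8,792.7206.

$8,792.72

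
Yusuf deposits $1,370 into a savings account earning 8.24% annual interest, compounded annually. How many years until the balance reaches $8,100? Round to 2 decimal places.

(1 + 0.0824)^t = 8,100/1,370 = 5.9124.
t·ln(1 + 0.0824) = ln(5.9124); t = 1.7771/0.0791808 ≈ 22.4430.

22.44 years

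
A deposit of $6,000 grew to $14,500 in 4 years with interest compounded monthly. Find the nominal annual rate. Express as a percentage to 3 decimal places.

(1 + r/12)^48 = 14,500/6,000 = 2.41667.
1 + r/12 = 2.41667^(1/48) ≈ 1.018553, so r/12 ≈ 0.0185531.
r ≈ 12·0.0185531 = 22.26374%.

22.264%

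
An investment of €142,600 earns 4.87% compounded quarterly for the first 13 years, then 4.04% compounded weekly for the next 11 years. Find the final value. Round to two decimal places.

€417,192.59

Phase 1: 142,600·(1 + 0.012175)^52 ≈ 267,553.7580.
Phase 2: 267,553.7580·(1 + 0.0404/52)^572 ≈ 417,192.5924.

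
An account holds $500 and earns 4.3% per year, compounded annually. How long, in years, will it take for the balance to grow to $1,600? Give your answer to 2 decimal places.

27.63 years

(1 + 0.043)^t = 1,600/500 = 3.2.
t·ln(1 + 0.043) = ln(3.2); t = 1.1632/0.0421012 ≈ 27.6275.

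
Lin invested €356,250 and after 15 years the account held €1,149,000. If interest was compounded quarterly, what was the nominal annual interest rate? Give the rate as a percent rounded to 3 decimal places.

The 60-period growth factor is 1,149,000/356,250 = 3.22526.
r/4 = 3.22526^(1/60) − 1 ≈ 0.0197086, so r ≈ 4·0.0197086 = 7.88344%.

7.883%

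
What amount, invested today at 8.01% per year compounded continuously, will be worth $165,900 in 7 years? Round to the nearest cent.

P = A·e^(−rt) = 165,900·e^(−0.5607).
e^(−0.5607) ≈ 0.570809357418, so P ≈ 94,697.2724.

$94,697.27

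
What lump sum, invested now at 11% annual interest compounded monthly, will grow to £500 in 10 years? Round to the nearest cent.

£167.27

Periodic rate = 11%/12 = 0.00916667; 120 periods.
P = 500/(1 + 0.11/12)^120 ≈ 500/2.9891496 ≈ 167.2717.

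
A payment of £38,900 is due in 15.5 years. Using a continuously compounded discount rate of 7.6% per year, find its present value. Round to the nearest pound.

P = A·e^(−rt) = 38,900·e^(−1.178).
e^(−1.178) ≈ 0.30789391105, so P ≈ 11,977.0731.

£11,977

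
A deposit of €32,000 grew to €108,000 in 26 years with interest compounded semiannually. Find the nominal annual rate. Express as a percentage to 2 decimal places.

4.73%

(1 + r/2)^52 = 108,000/32,000 = 3.375.
1 + r/2 = 3.375^(1/52) ≈ 1.023668, so r/2 ≈ 0.023668.
r ≈ 2·0.023668 = 4.73359%.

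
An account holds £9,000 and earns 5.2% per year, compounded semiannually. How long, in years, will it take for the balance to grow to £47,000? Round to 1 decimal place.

32.2 years

(1 + 0.026)^(2t) = 47,000/9,000 = 5.2222.
2t·ln(1 + 0.026) = ln(5.2222); 2t = 1.6529/0.0256677 ≈ 64.3969.
t ≈ 32.1984 years.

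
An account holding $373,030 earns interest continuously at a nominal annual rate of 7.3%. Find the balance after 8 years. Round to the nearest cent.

A = P·e^(rt) = 373,030·e^(0.073·8) = 373,030·e^0.584.
e^0.584 ≈ 1.79319689185, so A ≈ 668,916.2366.

$668,916.24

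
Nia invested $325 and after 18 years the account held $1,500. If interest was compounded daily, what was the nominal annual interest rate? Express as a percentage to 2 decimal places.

(1 + r/365)^6570 = 1,500/325 = 4.61538.
1 + r/365 = 4.61538^(1/6570) ≈ 1.000233, so r/365 ≈ 0.000232812.
r ≈ 365·0.000232812 = 8.49763%.

8.50%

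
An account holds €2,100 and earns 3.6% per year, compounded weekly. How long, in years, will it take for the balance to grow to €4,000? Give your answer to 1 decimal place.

(1 + 0.000692308)^(52t) = 4,000/2,100 = 1.9048.
52t·ln(1 + 0.000692308) = ln(1.9048); 52t = 0.64436/0.000692068 ≈ 931.0601.
t ≈ 17.9050 years.

17.9 years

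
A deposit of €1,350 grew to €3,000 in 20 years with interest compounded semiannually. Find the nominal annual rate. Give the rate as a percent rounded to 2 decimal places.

4.03%

(1 + r/2)^40 = 3,000/1,350 = 2.22222.
1 + r/2 = 2.22222^(1/40) ≈ 1.020163, so r/2 ≈ 0.0201633.
r ≈ 2·0.0201633 = 4.03266%.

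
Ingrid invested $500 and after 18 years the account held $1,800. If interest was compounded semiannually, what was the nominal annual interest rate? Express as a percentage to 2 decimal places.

7.24%

The 36-period growth factor is 1,800/500 = 3.6.
r/2 = 3.6^(1/36) − 1 ≈ 0.0362221, so r ≈ 2·0.0362221 = 7.24442%.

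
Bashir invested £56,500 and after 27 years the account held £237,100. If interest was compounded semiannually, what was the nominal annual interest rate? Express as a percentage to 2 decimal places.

5.38%

The 54-period growth factor is 237,100/56,500 = 4.19646.
r/2 = 4.19646^(1/54) − 1 ≈ 0.0269159, so r ≈ 2·0.0269159 = 5.38318%.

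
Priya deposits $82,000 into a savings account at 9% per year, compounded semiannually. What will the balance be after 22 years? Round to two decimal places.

Periodic rate = 9%/2 = 0.045; periods = 2·22 = 44.
A = 82,000·(1 + 0.045)^44 ≈ 82,000·6.9361228991 ≈ 568,762.0777.

$568,762.08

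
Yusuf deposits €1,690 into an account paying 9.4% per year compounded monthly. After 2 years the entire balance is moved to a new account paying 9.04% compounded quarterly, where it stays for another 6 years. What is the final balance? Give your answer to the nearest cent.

€3,484.62

After 2 years at 9.4%: 1,690 × 1.205949821 ≈ 2,038.0552.
Then 6 years at 9.04%: 2,038.0552 × 1.709774838 ≈ 3,484.6155.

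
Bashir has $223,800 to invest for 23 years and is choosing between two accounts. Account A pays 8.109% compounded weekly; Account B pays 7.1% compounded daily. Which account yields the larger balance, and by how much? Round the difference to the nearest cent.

Account A, by $297,344.92

A: (1 + 0.08109/52)^1196 ≈ 6.447015389862, so 223,800 × 6.447015389862 ≈ 1,442,842.0443.
B: (1 + 0.071/365)^8395 ≈ 5.118396439403, so 223,800 × 5.118396439403 ≈ 1,145,497.1231.
Difference ≈ 297,344.9211 in favor of A.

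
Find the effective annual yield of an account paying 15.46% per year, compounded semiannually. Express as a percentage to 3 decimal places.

One year is 2 periods at 0.0773 each: (1 + 0.0773)^2 ≈ 1.160575.
EAR = 1.160575 − 1 ≈ 16.05753%.

16.058%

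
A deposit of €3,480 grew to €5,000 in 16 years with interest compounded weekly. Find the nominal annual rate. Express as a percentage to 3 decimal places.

2.266%

(1 + r/52)^832 = 5,000/3,480 = 1.43678.
1 + r/52 = 1.43678^(1/832) ≈ 1.000436, so r/52 ≈ 0.000435679.
r ≈ 52·0.000435679 = 2.26553%.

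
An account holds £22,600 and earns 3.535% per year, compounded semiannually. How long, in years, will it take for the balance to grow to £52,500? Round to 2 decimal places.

24.05 years

(1 + 0.017675)^(2t) = 52,500/22,600 = 2.323.
2t·ln(1 + 0.017675) = ln(2.323); 2t = 0.84286/0.0175206 ≈ 48.1069.
t ≈ 24.0535 years.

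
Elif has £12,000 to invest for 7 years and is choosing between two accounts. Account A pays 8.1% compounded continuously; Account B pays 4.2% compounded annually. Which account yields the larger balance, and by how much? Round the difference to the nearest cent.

A: e^(0.081·7) = e^0.567 ≈ 1.7629701995, so 12,000 × 1.7629701995 ≈ 21,155.6424.
B: (1 + 0.042)^7 ≈ 1.3337487725, so 12,000 × 1.3337487725 ≈ 16,004.9853.
Difference ≈ 5,150.6571 in favor of A.

Account A, by £5,150.66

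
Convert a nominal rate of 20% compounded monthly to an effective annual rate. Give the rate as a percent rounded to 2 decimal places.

21.94%

One year is 12 periods at 0.0166667 each: (1 + 0.0166667)^12 ≈ 1.219391.
EAR = 1.219391 − 1 ≈ 21.93911%.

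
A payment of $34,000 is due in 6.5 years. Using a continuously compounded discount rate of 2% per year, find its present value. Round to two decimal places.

$29,855.24

P = A·e^(−rt) = 34,000·e^(−0.13).
e^(−0.13) ≈ 0.87809543092, so P ≈ 29,855.2447.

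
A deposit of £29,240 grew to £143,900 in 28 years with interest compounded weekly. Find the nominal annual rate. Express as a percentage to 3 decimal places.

(1 + r/52)^1456 = 143,900/29,240 = 4.92134.
1 + r/52 = 4.92134^(1/1456) ≈ 1.001095, so r/52 ≈ 0.00109509.
r ≈ 52·0.00109509 = 5.69448%.

5.694%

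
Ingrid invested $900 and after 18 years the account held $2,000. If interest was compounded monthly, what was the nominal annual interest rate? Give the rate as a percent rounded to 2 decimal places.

(1 + r/12)^216 = 2,000/900 = 2.22222.
1 + r/12 = 2.22222^(1/216) ≈ 1.003704, so r/12 ≈ 0.00370364.
r ≈ 12·0.00370364 = 4.44436%.

4.44%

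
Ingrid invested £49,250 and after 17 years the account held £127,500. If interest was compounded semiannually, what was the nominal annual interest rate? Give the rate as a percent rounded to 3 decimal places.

5.674%

The 34-period growth factor is 127,500/49,250 = 2.58883.
r/2 = 2.58883^(1/34) − 1 ≈ 0.0283717, so r ≈ 2·0.0283717 = 5.67434%.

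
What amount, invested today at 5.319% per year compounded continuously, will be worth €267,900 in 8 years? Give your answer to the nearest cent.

P = A·e^(−rt) = 267,900·e^(−0.42552).
e^(−0.42552) ≈ 0.653429913216, so P ≈ 175,053.8738.

€175,053.87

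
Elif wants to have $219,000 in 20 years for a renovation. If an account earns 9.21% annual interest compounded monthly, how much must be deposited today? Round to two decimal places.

$34,956.50

Periodic rate = 9.21%/12 = 0.007675; 240 periods.
P = 219,000/(1 + 0.007675)^240 ≈ 219,000/6.26492919201 ≈ 34,956.5004.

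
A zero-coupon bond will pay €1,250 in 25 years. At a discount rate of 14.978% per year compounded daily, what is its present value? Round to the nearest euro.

Periodic rate = 14.978%/365 = 0.000410356; 9125 periods.
P = 1,250/(1 + 0.14978/365)^9125 ≈ 1,250/42.25539005 ≈ 29.5820.

€30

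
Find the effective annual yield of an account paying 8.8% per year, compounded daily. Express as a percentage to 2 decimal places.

9.20%

One year is 365 periods at 0.000241096 each: (1 + 0.000241096)^365 ≈ 1.091977.
EAR = 1.091977 − 1 ≈ 9.19765%.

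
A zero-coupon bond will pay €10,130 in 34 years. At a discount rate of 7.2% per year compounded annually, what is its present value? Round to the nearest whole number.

€953

Growth factor = (1 + 0.072)^34 ≈ 10.632189343.
P = 10,130/10.632189343 ≈ 952.7671.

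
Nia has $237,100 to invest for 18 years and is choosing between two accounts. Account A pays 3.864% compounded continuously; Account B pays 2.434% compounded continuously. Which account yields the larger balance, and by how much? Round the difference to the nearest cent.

Account A growth factor: e^(0.03864·18) = e^0.69552 ≈ 2.00475127361; balance ≈ 475,326.5270.
Account B growth factor: e^(0.02434·18) = e^0.43812 ≈ 1.54979087117; balance ≈ 367,455.4156.
Account A is larger by 107,871.1114.

Account A, by $107,871.11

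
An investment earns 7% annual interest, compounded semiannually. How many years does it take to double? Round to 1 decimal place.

10.1 years

(1 + 0.035)^(2t) = 2.
2t = ln 2 / ln(1 + 0.035) ≈ 0.69315/0.0344014 ≈ 20.1488.
t ≈ 10.0744.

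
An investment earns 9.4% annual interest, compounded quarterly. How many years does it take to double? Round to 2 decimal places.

7.46 years

(1 + 0.0235)^(4t) = 2.
4t = ln 2 / ln(1 + 0.0235) ≈ 0.69315/0.0232281 ≈ 29.8409.
t ≈ 7.4602.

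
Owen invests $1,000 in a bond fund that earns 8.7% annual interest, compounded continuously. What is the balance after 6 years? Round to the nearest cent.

$1,685.40

A = P·e^(rt) = 1,000·e^(0.087·6) = 1,000·e^0.522.
e^0.522 ≈ 1.685395071, so A ≈ 1,685.3951.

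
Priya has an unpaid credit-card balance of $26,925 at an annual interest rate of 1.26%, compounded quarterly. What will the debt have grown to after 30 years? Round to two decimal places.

Growth factor = (1 + 0.00315)^120 ≈ 1.4584961889.
A ≈ 26,925 × 1.4584961889 ≈ 39,270.0099.

$39,270.01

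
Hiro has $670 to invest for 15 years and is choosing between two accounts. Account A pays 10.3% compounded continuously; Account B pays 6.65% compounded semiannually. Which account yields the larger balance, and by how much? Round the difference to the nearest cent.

Account A growth factor: e^(0.103·15) = e^1.545 ≈ 4.687971627; balance ≈ 3,140.9410.
Account B growth factor: (1 + 0.03325)^30 ≈ 2.66785621; balance ≈ 1,787.4637.
Account A is larger by 1,353.4773.

Account A, by $1,353.48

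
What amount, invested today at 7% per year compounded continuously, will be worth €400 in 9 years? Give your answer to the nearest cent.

P = A·e^(−rt) = 400·e^(−0.63).
e^(−0.63) ≈ 0.532591801, so P ≈ 213.0367.

€213.04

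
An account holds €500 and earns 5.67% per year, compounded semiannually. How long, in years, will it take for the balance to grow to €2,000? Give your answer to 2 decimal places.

(1 + 0.02835)^(2t) = 2,000/500 = 4.
2t·ln(1 + 0.02835) = ln(4); 2t = 1.3863/0.0279556 ≈ 49.5892.
t ≈ 24.7946 years.

24.79 years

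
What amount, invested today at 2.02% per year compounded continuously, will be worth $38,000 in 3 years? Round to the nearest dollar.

P = A·e^(−rt) = 38,000·e^(−0.0606).
e^(−0.0606) ≈ 0.94119964435, so P ≈ 35,765.5865.

$35,766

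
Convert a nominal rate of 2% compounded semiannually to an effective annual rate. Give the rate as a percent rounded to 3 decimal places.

2.010%

One year is 2 periods at 0.01 each: (1 + 0.01)^2 ≈ 1.0201.
EAR = 1.0201 − 1 ≈ 2.01000%.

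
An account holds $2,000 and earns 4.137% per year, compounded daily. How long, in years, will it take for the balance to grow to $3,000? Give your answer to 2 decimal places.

(1 + 0.000113342)^(365t) = 3,000/2,000 = 1.5.
365t·ln(1 + 0.000113342) = ln(1.5); 365t = 0.40547/0.000113336 ≈ 3577.5478.
t ≈ 9.8015 years.

9.80 years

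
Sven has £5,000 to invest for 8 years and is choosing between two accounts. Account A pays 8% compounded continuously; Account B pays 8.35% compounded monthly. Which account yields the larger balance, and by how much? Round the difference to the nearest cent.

A: e^(0.08·8) = e^0.64 ≈ 1.896480879, so 5,000 × 1.896480879 ≈ 9,482.4044.
B: (1 + 0.0835/12)^96 ≈ 1.945826148, so 5,000 × 1.945826148 ≈ 9,729.1307.
Difference ≈ 246.7263 in favor of B.

Account B, by £246.73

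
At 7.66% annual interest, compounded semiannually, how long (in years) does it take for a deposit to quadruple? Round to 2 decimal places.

(1 + 0.0383)^(2t) = 4.
2t = ln 4 / ln(1 + 0.0383) ≈ 1.3863/0.0375848 ≈ 36.8845.
t ≈ 18.4422.

18.44 years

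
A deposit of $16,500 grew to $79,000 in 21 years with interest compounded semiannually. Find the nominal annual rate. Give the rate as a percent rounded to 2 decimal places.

7.60%

(1 + r/2)^42 = 79,000/16,500 = 4.78788.
1 + r/2 = 4.78788^(1/42) ≈ 1.037992, so r/2 ≈ 0.0379917.
r ≈ 2·0.0379917 = 7.59834%.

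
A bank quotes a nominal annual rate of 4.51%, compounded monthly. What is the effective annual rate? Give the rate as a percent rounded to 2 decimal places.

4.60%

EAR = (1 + 4.51%/12)^12 − 1 = (1 + 0.00375833)^12 − 1.
(1 + 0.00375833)^12 ≈ 1.046044, so EAR ≈ 4.60440%.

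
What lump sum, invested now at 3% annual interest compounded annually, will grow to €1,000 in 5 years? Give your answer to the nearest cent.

€862.61

Growth factor = (1 + 0.03)^5 ≈ 1.15927407.
P = 1,000/1.15927407 ≈ 862.6088.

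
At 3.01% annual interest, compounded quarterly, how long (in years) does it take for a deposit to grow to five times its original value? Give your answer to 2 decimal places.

53.67 years

(1 + 0.007525)^(4t) = 5.
4t = ln 5 / ln(1 + 0.007525) ≈ 1.6094/0.00749683 ≈ 214.6825.
t ≈ 53.6706.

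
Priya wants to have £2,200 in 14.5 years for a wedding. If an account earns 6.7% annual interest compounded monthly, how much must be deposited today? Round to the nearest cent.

£834.99

Growth factor = (1 + 0.067/12)^174 ≈ 2.63477542.
P = 2,200/2.63477542 ≈ 834.9858.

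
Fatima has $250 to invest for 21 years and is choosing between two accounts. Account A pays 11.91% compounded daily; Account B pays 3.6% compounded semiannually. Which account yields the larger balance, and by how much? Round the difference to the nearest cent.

Account A, by $2,518.86

A: (1 + 0.1191/365)^7665 ≈ 12.19092756, so 250 × 12.19092756 ≈ 3,047.7319.
B: (1 + 0.018)^42 ≈ 2.11546905, so 250 × 2.11546905 ≈ 528.8673.
Difference ≈ 2,518.8646 in favor of A.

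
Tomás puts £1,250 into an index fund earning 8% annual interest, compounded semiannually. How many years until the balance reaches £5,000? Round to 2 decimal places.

17.67 years

(1 + 0.04)^(2t) = 5,000/1,250 = 4.
2t·ln(1 + 0.04) = ln(4); 2t = 1.3863/0.0392207 ≈ 35.3460.
t ≈ 17.6730 years.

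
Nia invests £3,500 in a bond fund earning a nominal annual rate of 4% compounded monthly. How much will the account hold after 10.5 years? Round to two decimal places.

£5,323.15

Growth factor = (1 + 0.04/12)^126 ≈ 1.520898915.
A ≈ 3,500 × 1.520898915 ≈ 5,323.1462.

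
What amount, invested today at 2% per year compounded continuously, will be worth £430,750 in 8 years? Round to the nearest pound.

P = A·e^(−rt) = 430,750·e^(−0.16).
e^(−0.16) ≈ 0.852143788966, so P ≈ 367,060.9371.

£367,061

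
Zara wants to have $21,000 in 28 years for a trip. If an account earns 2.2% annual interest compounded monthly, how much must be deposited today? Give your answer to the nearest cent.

Periodic rate = 2.2%/12 = 0.00183333; 336 periods.
P = 21,000/(1 + 0.022/12)^336 ≈ 21,000/1.8504632674 ≈ 11,348.5095.

$11,348.51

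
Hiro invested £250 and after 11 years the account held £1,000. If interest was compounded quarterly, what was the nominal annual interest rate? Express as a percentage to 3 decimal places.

12.803%

The 44-period growth factor is 1,000/250 = 4.
r/4 = 4^(1/44) − 1 ≈ 0.0320083, so r ≈ 4·0.0320083 = 12.80331%.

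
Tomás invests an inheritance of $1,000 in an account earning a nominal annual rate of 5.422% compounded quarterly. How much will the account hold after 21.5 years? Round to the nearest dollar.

$3,183

Growth factor = (1 + 0.013555)^86 ≈ 3.183241264.
A ≈ 1,000 × 3.183241264 ≈ 3,183.2413.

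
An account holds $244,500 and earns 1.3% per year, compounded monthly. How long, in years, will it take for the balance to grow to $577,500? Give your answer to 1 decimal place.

(1 + 0.00108333)^(12t) = 577,500/244,500 = 2.362.
12t·ln(1 + 0.00108333) = ln(2.362); 12t = 0.85949/0.00108275 ≈ 793.8079.
t ≈ 66.1507 years.

66.2 years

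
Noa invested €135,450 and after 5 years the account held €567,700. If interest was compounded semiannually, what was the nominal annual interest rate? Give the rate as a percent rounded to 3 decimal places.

30.815%

The 10-period growth factor is 567,700/135,450 = 4.19121.
r/2 = 4.19121^(1/10) − 1 ≈ 0.154075, so r ≈ 2·0.154075 = 30.81498%.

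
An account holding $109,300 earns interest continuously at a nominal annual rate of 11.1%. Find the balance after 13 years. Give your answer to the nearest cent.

A = P·e^(rt) = 109,300·e^(0.111·13) = 109,300·e^1.443.
e^1.443 ≈ 4.23337691659, so A ≈ 462,708.0970.

$462,708.10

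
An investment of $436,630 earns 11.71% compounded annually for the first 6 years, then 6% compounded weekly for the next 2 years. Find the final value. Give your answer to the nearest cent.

Phase 1: 436,630·(1 + 0.1171)^6 ≈ 848,527.4235.
Phase 2: 848,527.4235·(1 + 0.06/52)^104 ≈ 956,645.8177.

$956,645.82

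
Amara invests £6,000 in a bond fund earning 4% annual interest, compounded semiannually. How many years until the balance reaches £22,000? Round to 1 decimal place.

We need (1 + 0.02)^(2t) = 3.6667, so 2t = ln 3.6667 / ln 1.02 ≈ 65.6116.
t ≈ 65.6116/2 = 32.8058 years.

32.8 years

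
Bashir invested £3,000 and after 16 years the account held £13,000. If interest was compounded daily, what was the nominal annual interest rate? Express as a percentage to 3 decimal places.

(1 + r/365)^5840 = 13,000/3,000 = 4.33333.
1 + r/365 = 4.33333^(1/5840) ≈ 1.000251, so r/365 ≈ 0.000251117.
r ≈ 365·0.000251117 = 9.16576%.

9.166%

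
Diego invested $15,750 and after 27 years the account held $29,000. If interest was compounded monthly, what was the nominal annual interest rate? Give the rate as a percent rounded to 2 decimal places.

(1 + r/12)^324 = 29,000/15,750 = 1.84127.
1 + r/12 = 1.84127^(1/324) ≈ 1.001886, so r/12 ≈ 0.0018859.
r ≈ 12·0.0018859 = 2.26308%.

2.26%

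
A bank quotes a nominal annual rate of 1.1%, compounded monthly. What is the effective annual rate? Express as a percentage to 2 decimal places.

One year is 12 periods at 0.000916667 each: (1 + 0.000916667)^12 ≈ 1.011056.
EAR = 1.011056 − 1 ≈ 1.10556%.

1.11%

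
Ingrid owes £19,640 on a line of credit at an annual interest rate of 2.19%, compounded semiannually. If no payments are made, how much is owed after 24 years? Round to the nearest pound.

£33,126

Periodic rate = 2.19%/2 = 0.01095; periods = 2·24 = 48.
A = 19,640·(1 + 0.01095)^48 ≈ 19,640·1.6866480818 ≈ 33,125.7683.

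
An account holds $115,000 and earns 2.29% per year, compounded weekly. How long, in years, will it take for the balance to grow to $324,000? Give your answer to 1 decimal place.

(1 + 0.000440385)^(52t) = 324,000/115,000 = 2.8174.
52t·ln(1 + 0.000440385) = ln(2.8174); 52t = 1.0358/0.000440288 ≈ 2352.5787.
t ≈ 45.2419 years.

45.2 years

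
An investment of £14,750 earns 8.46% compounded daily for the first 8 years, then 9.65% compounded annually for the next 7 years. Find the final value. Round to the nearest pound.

Phase 1: 14,750·(1 + 0.0846/365)^2920 ≈ 29,019.4026.
Phase 2: 29,019.4026·(1 + 0.0965)^7 ≈ 55,303.0291.

£55,303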